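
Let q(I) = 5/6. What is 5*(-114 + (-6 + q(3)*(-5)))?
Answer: -3725/6 ≈ -620.83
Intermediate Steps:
q(I) = 5/6 (q(I) = 5*(1/6) = 5/6)
5*(-114 + (-6 + q(3)*(-5))) = 5*(-114 + (-6 + (5/6)*(-5))) = 5*(-114 + (-6 - 25/6)) = 5*(-114 - 61/6) = 5*(-745/6) = -3725/6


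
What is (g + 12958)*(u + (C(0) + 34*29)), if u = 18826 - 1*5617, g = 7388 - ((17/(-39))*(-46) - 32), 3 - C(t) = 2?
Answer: 289001440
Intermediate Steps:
C(t) = 1 (C(t) = 3 - 1*2 = 3 - 2 = 1)
g = 288598/39 (g = 7388 - ((17*(-1/39))*(-46) - 32) = 7388 - (-17/39*(-46) - 32) = 7388 - (782/39 - 32) = 7388 - 1*(-466/39) = 7388 + 466/39 = 288598/39 ≈ 7399.9)
u = 13209 (u = 18826 - 5617 = 13209)
(g + 12958)*(u + (C(0) + 34*29)) = (288598/39 + 12958)*(13209 + (1 + 34*29)) = 793960*(13209 + (1 + 986))/39 = 793960*(13209 + 987)/39 = (793960/39)*14196 = 289001440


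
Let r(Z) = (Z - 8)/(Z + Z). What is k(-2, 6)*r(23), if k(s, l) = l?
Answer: 45/23 ≈ 1.9565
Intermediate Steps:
r(Z) = (-8 + Z)/(2*Z) (r(Z) = (-8 + Z)/((2*Z)) = (-8 + Z)*(1/(2*Z)) = (-8 + Z)/(2*Z))
k(-2, 6)*r(23) = 6*((1/2)*(-8 + 23)/23) = 6*((1/2)*(1/23)*15) = 6*(15/46) = 45/23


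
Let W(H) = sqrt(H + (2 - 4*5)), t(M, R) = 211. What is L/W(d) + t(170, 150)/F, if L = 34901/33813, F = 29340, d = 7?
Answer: 211/29340 - 2053*I*sqrt(11)/21879 ≈ 0.0071915 - 0.31121*I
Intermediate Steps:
L = 2053/1989 (L = 34901*(1/33813) = 2053/1989 ≈ 1.0322)
W(H) = sqrt(-18 + H) (W(H) = sqrt(H + (2 - 20)) = sqrt(H - 18) = sqrt(-18 + H))
L/W(d) + t(170, 150)/F = 2053/(1989*(sqrt(-18 + 7))) + 211/29340 = 2053/(1989*(sqrt(-11))) + 211*(1/29340) = 2053/(1989*((I*sqrt(11)))) + 211/29340 = 2053*(-I*sqrt(11)/11)/1989 + 211/29340 = -2053*I*sqrt(11)/21879 + 211/29340 = 211/29340 - 2053*I*sqrt(11)/21879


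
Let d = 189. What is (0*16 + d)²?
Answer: 35721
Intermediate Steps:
(0*16 + d)² = (0*16 + 189)² = (0 + 189)² = 189² = 35721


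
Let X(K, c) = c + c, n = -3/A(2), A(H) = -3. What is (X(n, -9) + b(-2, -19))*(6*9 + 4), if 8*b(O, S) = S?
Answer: -4727/4 ≈ -1181.8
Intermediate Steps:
n = 1 (n = -3/(-3) = -3*(-⅓) = 1)
X(K, c) = 2*c
b(O, S) = S/8
(X(n, -9) + b(-2, -19))*(6*9 + 4) = (2*(-9) + (⅛)*(-19))*(6*9 + 4) = (-18 - 19/8)*(54 + 4) = -163/8*58 = -4727/4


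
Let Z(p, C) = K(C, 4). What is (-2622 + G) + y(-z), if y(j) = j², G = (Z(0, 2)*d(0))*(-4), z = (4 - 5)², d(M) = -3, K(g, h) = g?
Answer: -2597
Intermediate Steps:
Z(p, C) = C
z = 1 (z = (-1)² = 1)
G = 24 (G = (2*(-3))*(-4) = -6*(-4) = 24)
(-2622 + G) + y(-z) = (-2622 + 24) + (-1*1)² = -2598 + (-1)² = -2598 + 1 = -2597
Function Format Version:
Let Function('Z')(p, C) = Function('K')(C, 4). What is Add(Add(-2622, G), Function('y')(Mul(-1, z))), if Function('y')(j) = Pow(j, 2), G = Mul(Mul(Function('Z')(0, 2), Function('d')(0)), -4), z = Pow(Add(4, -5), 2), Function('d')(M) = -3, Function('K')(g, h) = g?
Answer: -2597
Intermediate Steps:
Function('Z')(p, C) = C
z = 1 (z = Pow(-1, 2) = 1)
G = 24 (G = Mul(Mul(2, -3), -4) = Mul(-6, -4) = 24)
Add(Add(-2622, G), Function('y')(Mul(-1, z))) = Add(Add(-2622, 24), Pow(Mul(-1, 1), 2)) = Add(-2598, Pow(-1, 2)) = Add(-2598, 1) = -2597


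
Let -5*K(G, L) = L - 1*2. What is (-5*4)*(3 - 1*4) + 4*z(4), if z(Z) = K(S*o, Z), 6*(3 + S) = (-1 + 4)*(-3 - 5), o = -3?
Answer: 92/5 ≈ 18.400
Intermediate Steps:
S = -7 (S = -3 + ((-1 + 4)*(-3 - 5))/6 = -3 + (3*(-8))/6 = -3 + (⅙)*(-24) = -3 - 4 = -7)
K(G, L) = ⅖ - L/5 (K(G, L) = -(L - 1*2)/5 = -(L - 2)/5 = -(-2 + L)/5 = ⅖ - L/5)
z(Z) = ⅖ - Z/5
(-5*4)*(3 - 1*4) + 4*z(4) = (-5*4)*(3 - 1*4) + 4*(⅖ - ⅕*4) = -20*(3 - 4) + 4*(⅖ - ⅘) = -20*(-1) + 4*(-⅖) = 20 - 8/5 = 92/5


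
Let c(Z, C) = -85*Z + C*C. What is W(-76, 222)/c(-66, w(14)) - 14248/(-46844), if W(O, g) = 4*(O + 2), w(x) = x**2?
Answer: 76677078/257794243 ≈ 0.29744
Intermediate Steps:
W(O, g) = 8 + 4*O (W(O, g) = 4*(2 + O) = 8 + 4*O)
c(Z, C) = C**2 - 85*Z (c(Z, C) = -85*Z + C**2 = C**2 - 85*Z)
W(-76, 222)/c(-66, w(14)) - 14248/(-46844) = (8 + 4*(-76))/((14**2)**2 - 85*(-66)) - 14248/(-46844) = (8 - 304)/(196**2 + 5610) - 14248*(-1/46844) = -296/(38416 + 5610) + 3562/11711 = -296/44026 + 3562/11711 = -296*1/44026 + 3562/11711 = -148/22013 + 3562/11711 = 76677078/257794243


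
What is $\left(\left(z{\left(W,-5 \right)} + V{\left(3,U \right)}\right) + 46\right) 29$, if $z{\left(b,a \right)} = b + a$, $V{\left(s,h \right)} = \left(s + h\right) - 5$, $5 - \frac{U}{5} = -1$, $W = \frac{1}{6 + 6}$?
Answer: $\frac{24041}{12} \approx 2003.4$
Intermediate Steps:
$W = \frac{1}{12} \approx 0.083333$
$U = 30$ ($U = 25 - -5 = 25 + 5 = 30$)
$V{\left(s,h \right)} = -5 + h + s$ ($V{\left(s,h \right)} = \left(h + s\right) - 5 = -5 + h + s$)
$z{\left(b,a \right)} = a + b$
$\left(\left(z{\left(W,-5 \right)} + V{\left(3,U \right)}\right) + 46\right) 29 = \left(\left(\left(-5 + \frac{1}{12}\right) + \left(-5 + 30 + 3\right)\right) + 46\right) 29 = \left(\left(- \frac{59}{12} + 28\right) + 46\right) 29 = \left(\frac{277}{12} + 46\right) 29 = \frac{829}{12} \cdot 29 = \frac{24041}{12}$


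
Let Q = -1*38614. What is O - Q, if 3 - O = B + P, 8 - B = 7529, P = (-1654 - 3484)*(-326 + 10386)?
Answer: 51734418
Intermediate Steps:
P = -51688280 (P = -5138*10060 = -51688280)
B = -7521 (B = 8 - 1*7529 = 8 - 7529 = -7521)
Q = -38614
O = 51695804 (O = 3 - (-7521 - 51688280) = 3 - 1*(-51695801) = 3 + 51695801 = 51695804)
O - Q = 51695804 - 1*(-38614) = 51695804 + 38614 = 51734418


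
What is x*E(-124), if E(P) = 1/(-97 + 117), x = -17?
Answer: -17/20 ≈ -0.85000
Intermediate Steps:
E(P) = 1/20
x*E(-124) = -17*1/20 = -17/20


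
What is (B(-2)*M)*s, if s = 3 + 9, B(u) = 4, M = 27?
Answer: 1296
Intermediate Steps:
s = 12
(B(-2)*M)*s = (4*27)*12 = 108*12 = 1296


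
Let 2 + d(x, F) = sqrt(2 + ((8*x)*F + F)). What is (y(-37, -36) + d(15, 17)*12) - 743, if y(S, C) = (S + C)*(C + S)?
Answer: 4562 + 12*sqrt(2059) ≈ 5106.5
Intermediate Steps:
d(x, F) = -2 + sqrt(2 + F + 8*F*x) (d(x, F) = -2 + sqrt(2 + ((8*x)*F + F)) = -2 + sqrt(2 + (8*F*x + F)) = -2 + sqrt(2 + (F + 8*F*x)) = -2 + sqrt(2 + F + 8*F*x))
y(S, C) = (C + S)**2 (y(S, C) = (C + S)*(C + S) = (C + S)**2)
(y(-37, -36) + d(15, 17)*12) - 743 = ((-36 - 37)**2 + (-2 + sqrt(2 + 17 + 8*17*15))*12) - 743 = ((-73)**2 + (-2 + sqrt(2 + 17 + 2040))*12) - 743 = (5329 + (-2 + sqrt(2059))*12) - 743 = (5329 + (-24 + 12*sqrt(2059))) - 743 = (5305 + 12*sqrt(2059)) - 743 = 4562 + 12*sqrt(2059)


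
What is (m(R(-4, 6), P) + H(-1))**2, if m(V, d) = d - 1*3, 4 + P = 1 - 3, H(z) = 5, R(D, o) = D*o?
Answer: 16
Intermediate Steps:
P = -6 (P = -4 + (1 - 3) = -4 - 2 = -6)
m(V, d) = -3 + d (m(V, d) = d - 3 = -3 + d)
(m(R(-4, 6), P) + H(-1))**2 = ((-3 - 6) + 5)**2 = (-9 + 5)**2 = (-4)**2 = 16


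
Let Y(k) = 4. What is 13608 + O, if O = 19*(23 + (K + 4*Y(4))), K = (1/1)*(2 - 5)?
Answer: 14292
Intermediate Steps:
K = -3 (K = (1*1)*(-3) = 1*(-3) = -3)
O = 684 (O = 19*(23 + (-3 + 4*4)) = 19*(23 + (-3 + 16)) = 19*(23 + 13) = 19*36 = 684)
13608 + O = 13608 + 684 = 14292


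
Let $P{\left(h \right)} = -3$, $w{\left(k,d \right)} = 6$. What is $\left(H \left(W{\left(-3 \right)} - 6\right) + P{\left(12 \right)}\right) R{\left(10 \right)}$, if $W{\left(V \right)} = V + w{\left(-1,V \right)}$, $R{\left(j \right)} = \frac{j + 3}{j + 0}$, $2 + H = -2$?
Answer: $\frac{117}{10} \approx 11.7$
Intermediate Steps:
$H = -4$ ($H = -2 - 2 = -4$)
$R{\left(j \right)} = \frac{3 + j}{j}$
$W{\left(V \right)} = 6 + V$ ($W{\left(V \right)} = V + 6 = 6 + V$)
$\left(H \left(W{\left(-3 \right)} - 6\right) + P{\left(12 \right)}\right) R{\left(10 \right)} = \left(- 4 \left(\left(6 - 3\right) - 6\right) - 3\right) \frac{3 + 10}{10} = \left(- 4 \left(3 - 6\right) - 3\right) \frac{1}{10} \cdot 13 = \left(- 4 \left(3 - 6\right) - 3\right) \frac{13}{10} = \left(\left(-4\right) \left(-3\right) - 3\right) \frac{13}{10} = \left(12 - 3\right) \frac{13}{10} = 9 \cdot \frac{13}{10} = \frac{117}{10}$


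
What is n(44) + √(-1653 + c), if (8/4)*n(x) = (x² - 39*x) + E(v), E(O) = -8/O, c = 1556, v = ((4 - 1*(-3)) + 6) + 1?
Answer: 768/7 + I*√97 ≈ 109.71 + 9.8489*I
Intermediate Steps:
v = 14 (v = ((4 + 3) + 6) + 1 = (7 + 6) + 1 = 13 + 1 = 14)
n(x) = -2/7 + x²/2 - 39*x/2 (n(x) = ((x² - 39*x) - 8/14)/2 = ((x² - 39*x) - 8*1/14)/2 = ((x² - 39*x) - 4/7)/2 = (-4/7 + x² - 39*x)/2 = -2/7 + x²/2 - 39*x/2)
n(44) + √(-1653 + c) = (-2/7 + (½)*44² - 39/2*44) + √(-1653 + 1556) = (-2/7 + (½)*1936 - 858) + √(-97) = (-2/7 + 968 - 858) + I*√97 = 768/7 + I*√97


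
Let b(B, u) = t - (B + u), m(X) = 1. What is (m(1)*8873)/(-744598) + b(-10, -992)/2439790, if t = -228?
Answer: -10535968909/908331377210 ≈ -0.011599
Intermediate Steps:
b(B, u) = -228 - B - u (b(B, u) = -228 - (B + u) = -228 + (-B - u) = -228 - B - u)
(m(1)*8873)/(-744598) + b(-10, -992)/2439790 = (1*8873)/(-744598) + (-228 - 1*(-10) - 1*(-992))/2439790 = 8873*(-1/744598) + (-228 + 10 + 992)*(1/2439790) = -8873/744598 + 774*(1/2439790) = -8873/744598 + 387/1219895 = -10535968909/908331377210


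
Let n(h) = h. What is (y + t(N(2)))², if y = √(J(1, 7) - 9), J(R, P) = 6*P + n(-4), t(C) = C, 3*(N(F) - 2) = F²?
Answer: 361/9 + 20*√29/3 ≈ 76.012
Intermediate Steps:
N(F) = 2 + F²/3
J(R, P) = -4 + 6*P (J(R, P) = 6*P - 4 = -4 + 6*P)
y = √29 (y = √((-4 + 6*7) - 9) = √((-4 + 42) - 9) = √(38 - 9) = √29 ≈ 5.3852)
(y + t(N(2)))² = (√29 + (2 + (⅓)*2²))² = (√29 + (2 + (⅓)*4))² = (√29 + (2 + 4/3))² = (√29 + 10/3)² = (10/3 + √29)²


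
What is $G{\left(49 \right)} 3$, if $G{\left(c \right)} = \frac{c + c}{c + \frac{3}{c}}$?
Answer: $\frac{7203}{1202} \approx 5.9925$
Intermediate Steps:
$G{\left(c \right)} = \frac{2 c}{c + \frac{3}{c}}$
$G{\left(49 \right)} 3 = \frac{2 \cdot 49^{2}}{3 + 49^{2}} \cdot 3 = 2 \cdot 2401 \frac{1}{3 + 2401} \cdot 3 = 2 \cdot 2401 \cdot \frac{1}{2404} \cdot 3 = \frac{2401}{1202} \cdot 3 = \frac{7203}{1202}$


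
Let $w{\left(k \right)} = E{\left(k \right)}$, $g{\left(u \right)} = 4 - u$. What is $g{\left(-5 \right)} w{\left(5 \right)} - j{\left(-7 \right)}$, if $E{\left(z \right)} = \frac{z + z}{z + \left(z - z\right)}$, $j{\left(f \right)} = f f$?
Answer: $-31$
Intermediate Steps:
$j{\left(f \right)} = f^{2}$
$E{\left(z \right)} = 2$ ($E{\left(z \right)} = \frac{2 z}{z + 0} = \frac{2 z}{z} = 2$)
$w{\left(k \right)} = 2$
$g{\left(-5 \right)} w{\left(5 \right)} - j{\left(-7 \right)} = \left(4 - -5\right) 2 - \left(-7\right)^{2} = \left(4 + 5\right) 2 - 49 = 9 \cdot 2 - 49 = 18 - 49 = -31$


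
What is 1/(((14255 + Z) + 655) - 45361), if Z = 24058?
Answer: -1/6393 ≈ -0.00015642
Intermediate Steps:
1/(((14255 + Z) + 655) - 45361) = 1/(((14255 + 24058) + 655) - 45361) = 1/((38313 + 655) - 45361) = 1/(38968 - 45361) = 1/(-6393) = -1/6393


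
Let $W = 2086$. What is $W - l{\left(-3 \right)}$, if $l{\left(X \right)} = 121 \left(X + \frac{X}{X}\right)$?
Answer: $2328$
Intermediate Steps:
$l{\left(X \right)} = 121 + 121 X$ ($l{\left(X \right)} = 121 \left(X + 1\right) = 121 \left(1 + X\right) = 121 + 121 X$)
$W - l{\left(-3 \right)} = 2086 - \left(121 + 121 \left(-3\right)\right) = 2086 - \left(121 - 363\right) = 2086 - -242 = 2086 + 242 = 2328$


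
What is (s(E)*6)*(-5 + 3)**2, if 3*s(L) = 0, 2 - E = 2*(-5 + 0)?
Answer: 0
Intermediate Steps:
E = 12 (E = 2 - 2*(-5 + 0) = 2 - 2*(-5) = 2 - 1*(-10) = 2 + 10 = 12)
s(L) = 0 (s(L) = (1/3)*0 = 0)
(s(E)*6)*(-5 + 3)**2 = (0*6)*(-5 + 3)**2 = 0*(-2)**2 = 0*4 = 0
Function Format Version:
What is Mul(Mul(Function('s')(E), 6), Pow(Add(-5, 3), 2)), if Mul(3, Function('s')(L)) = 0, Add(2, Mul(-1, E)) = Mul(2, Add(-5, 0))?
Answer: 0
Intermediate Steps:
E = 12 (E = Add(2, Mul(-1, Mul(2, Add(-5, 0)))) = Add(2, Mul(-1, Mul(2, -5))) = Add(2, Mul(-1, -10)) = Add(2, 10) = 12)
Function('s')(L) = 0 (Function('s')(L) = Mul(Rational(1, 3), 0) = 0)
Mul(Mul(Function('s')(E), 6), Pow(Add(-5, 3), 2)) = Mul(Mul(0, 6), Pow(Add(-5, 3), 2)) = Mul(0, Pow(-2, 2)) = Mul(0, 4) = 0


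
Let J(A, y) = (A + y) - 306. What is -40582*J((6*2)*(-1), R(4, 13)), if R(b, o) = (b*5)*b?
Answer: 9658516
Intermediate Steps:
R(b, o) = 5*b² (R(b, o) = (5*b)*b = 5*b²)
J(A, y) = -306 + A + y
-40582*J((6*2)*(-1), R(4, 13)) = -40582/(1/(-306 + (6*2)*(-1) + 5*4²)) = -40582/(1/(-306 + 12*(-1) + 5*16)) = -40582/(1/(-306 - 12 + 80)) = -40582/(1/(-238)) = -40582/(-1/238) = -40582*(-238) = 9658516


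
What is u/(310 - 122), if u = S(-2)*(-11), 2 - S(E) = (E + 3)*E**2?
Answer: 11/94 ≈ 0.11702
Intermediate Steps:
S(E) = 2 - E**2*(3 + E) (S(E) = 2 - (E + 3)*E**2 = 2 - (3 + E)*E**2 = 2 - E**2*(3 + E))
u = 22 (u = (2 - 1*(-2)**3 - 3*(-2)**2)*(-11) = (2 - 1*(-8) - 3*4)*(-11) = (2 + 8 - 12)*(-11) = -2*(-11) = 22)
u/(310 - 122) = 22/(310 - 122) = 22/188 = 22*(1/188) = 11/94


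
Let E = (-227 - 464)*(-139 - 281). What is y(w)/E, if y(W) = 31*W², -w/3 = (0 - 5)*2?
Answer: 465/4837 ≈ 0.096134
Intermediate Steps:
E = 290220 (E = -691*(-420) = 290220)
w = 30 (w = -3*(0 - 5)*2 = -(-15)*2 = -3*(-10) = 30)
y(w)/E = (31*30²)/290220 = (31*900)*(1/290220) = 27900*(1/290220) = 465/4837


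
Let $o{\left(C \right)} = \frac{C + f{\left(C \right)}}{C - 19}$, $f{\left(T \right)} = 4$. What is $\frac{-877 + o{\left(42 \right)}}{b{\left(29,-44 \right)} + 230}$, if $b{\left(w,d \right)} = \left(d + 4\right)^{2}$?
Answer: $- \frac{175}{366} \approx -0.47814$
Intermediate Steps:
$o{\left(C \right)} = \frac{4 + C}{-19 + C}$ ($o{\left(C \right)} = \frac{C + 4}{C - 19} = \frac{4 + C}{-19 + C}$)
$b{\left(w,d \right)} = \left(4 + d\right)^{2}$
$\frac{-877 + o{\left(42 \right)}}{b{\left(29,-44 \right)} + 230} = \frac{-877 + \frac{4 + 42}{-19 + 42}}{\left(4 - 44\right)^{2} + 230} = \frac{-877 + \frac{1}{23} \cdot 46}{\left(-40\right)^{2} + 230} = \frac{-877 + \frac{1}{23} \cdot 46}{1600 + 230} = \frac{-877 + 2}{1830} = \left(-875\right) \frac{1}{1830} = - \frac{175}{366}$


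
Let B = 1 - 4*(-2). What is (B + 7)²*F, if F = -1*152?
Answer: -38912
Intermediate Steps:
B = 9 (B = 1 + 8 = 9)
F = -152
(B + 7)²*F = (9 + 7)²*(-152) = 16²*(-152) = 256*(-152) = -38912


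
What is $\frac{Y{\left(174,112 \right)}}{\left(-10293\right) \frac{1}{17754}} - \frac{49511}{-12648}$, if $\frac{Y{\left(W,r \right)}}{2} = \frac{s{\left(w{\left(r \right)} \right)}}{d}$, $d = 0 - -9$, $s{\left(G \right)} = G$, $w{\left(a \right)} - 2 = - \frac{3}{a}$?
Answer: $\frac{2878065355}{911301048} \approx 3.1582$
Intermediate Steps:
$w{\left(a \right)} = 2 - \frac{3}{a}$
$d = 9$ ($d = 0 + 9 = 9$)
$Y{\left(W,r \right)} = \frac{4}{9} - \frac{2}{3 r}$ ($Y{\left(W,r \right)} = 2 \frac{2 - \frac{3}{r}}{9} = 2 \left(2 - \frac{3}{r}\right) \frac{1}{9} = 2 \left(\frac{2}{9} - \frac{1}{3 r}\right) = \frac{4}{9} - \frac{2}{3 r}$)
$\frac{Y{\left(174,112 \right)}}{\left(-10293\right) \frac{1}{17754}} - \frac{49511}{-12648} = \frac{\frac{2}{9} \cdot \frac{1}{112} \left(-3 + 2 \cdot 112\right)}{\left(-10293\right) \frac{1}{17754}} - \frac{49511}{-12648} = \frac{\frac{2}{9} \cdot \frac{1}{112} \left(-3 + 224\right)}{\left(-10293\right) \frac{1}{17754}} - - \frac{49511}{12648} = \frac{\frac{2}{9} \cdot \frac{1}{112} \cdot 221}{- \frac{3431}{5918}} + \frac{49511}{12648} = \frac{221}{504} \left(- \frac{5918}{3431}\right) + \frac{49511}{12648} = - \frac{653939}{864612} + \frac{49511}{12648} = \frac{2878065355}{911301048}$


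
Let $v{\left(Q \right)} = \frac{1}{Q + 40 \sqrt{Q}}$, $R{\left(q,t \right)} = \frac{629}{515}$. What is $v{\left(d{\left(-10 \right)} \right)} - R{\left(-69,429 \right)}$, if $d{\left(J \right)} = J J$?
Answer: $- \frac{62797}{51500} \approx -1.2194$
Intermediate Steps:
$R{\left(q,t \right)} = \frac{629}{515}$ ($R{\left(q,t \right)} = 629 \cdot \frac{1}{515} = \frac{629}{515}$)
$d{\left(J \right)} = J^{2}$
$v{\left(d{\left(-10 \right)} \right)} - R{\left(-69,429 \right)} = \frac{1}{\left(-10\right)^{2} + 40 \sqrt{\left(-10\right)^{2}}} - \frac{629}{515} = \frac{1}{100 + 40 \sqrt{100}} - \frac{629}{515} = \frac{1}{100 + 40 \cdot 10} - \frac{629}{515} = \frac{1}{100 + 400} - \frac{629}{515} = \frac{1}{500} - \frac{629}{515} = - \frac{62797}{51500}$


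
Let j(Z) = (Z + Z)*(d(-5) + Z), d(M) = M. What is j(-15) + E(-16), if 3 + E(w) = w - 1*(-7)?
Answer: 588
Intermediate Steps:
E(w) = 4 + w (E(w) = -3 + (w - 1*(-7)) = -3 + (w + 7) = -3 + (7 + w) = 4 + w)
j(Z) = 2*Z*(-5 + Z) (j(Z) = (Z + Z)*(-5 + Z) = (2*Z)*(-5 + Z) = 2*Z*(-5 + Z))
j(-15) + E(-16) = 2*(-15)*(-5 - 15) + (4 - 16) = 2*(-15)*(-20) - 12 = 600 - 12 = 588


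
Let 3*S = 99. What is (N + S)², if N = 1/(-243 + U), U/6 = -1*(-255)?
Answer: 1803870784/1656369 ≈ 1089.1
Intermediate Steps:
S = 33 (S = (⅓)*99 = 33)
U = 1530 (U = 6*(-1*(-255)) = 6*255 = 1530)
N = 1/1287 (N = 1/(-243 + 1530) = 1/1287 ≈ 0.00077700)
(N + S)² = (1/1287 + 33)² = (42472/1287)² = 1803870784/1656369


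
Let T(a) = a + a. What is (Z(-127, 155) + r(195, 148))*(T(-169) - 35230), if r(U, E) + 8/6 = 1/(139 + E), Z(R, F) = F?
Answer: -1568667360/287 ≈ -5.4657e+6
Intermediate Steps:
T(a) = 2*a
r(U, E) = -4/3 + 1/(139 + E)
(Z(-127, 155) + r(195, 148))*(T(-169) - 35230) = (155 + (-553 - 4*148)/(3*(139 + 148)))*(2*(-169) - 35230) = (155 + (⅓)*(-553 - 592)/287)*(-338 - 35230) = (155 + (⅓)*(1/287)*(-1145))*(-35568) = (155 - 1145/861)*(-35568) = (132310/861)*(-35568) = -1568667360/287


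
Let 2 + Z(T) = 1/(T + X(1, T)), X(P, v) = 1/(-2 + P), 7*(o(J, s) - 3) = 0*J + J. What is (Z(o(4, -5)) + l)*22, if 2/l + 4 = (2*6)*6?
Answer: -5324/153 ≈ -34.797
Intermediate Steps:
o(J, s) = 3 + J/7 (o(J, s) = 3 + (0*J + J)/7 = 3 + (0 + J)/7 = 3 + J/7)
Z(T) = -2 + 1/(-1 + T) (Z(T) = -2 + 1/(T + 1/(-2 + 1)) = -2 + 1/(T + 1/(-1)) = -2 + 1/(T - 1) = -2 + 1/(-1 + T))
l = 1/34 (l = 2/(-4 + (2*6)*6) = 2/(-4 + 12*6) = 2/(-4 + 72) = 2/68 = 2*(1/68) = 1/34 ≈ 0.029412)
(Z(o(4, -5)) + l)*22 = ((3 - 2*(3 + (⅐)*4))/(-1 + (3 + (⅐)*4)) + 1/34)*22 = ((3 - 2*(3 + 4/7))/(-1 + (3 + 4/7)) + 1/34)*22 = ((3 - 2*25/7)/(-1 + 25/7) + 1/34)*22 = ((3 - 50/7)/(18/7) + 1/34)*22 = ((7/18)*(-29/7) + 1/34)*22 = (-29/18 + 1/34)*22 = -242/153*22 = -5324/153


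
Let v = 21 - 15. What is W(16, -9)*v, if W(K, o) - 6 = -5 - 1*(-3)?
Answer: 24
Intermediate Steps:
W(K, o) = 4 (W(K, o) = 6 + (-5 - 1*(-3)) = 6 + (-5 + 3) = 6 - 2 = 4)
v = 6
W(16, -9)*v = 4*6 = 24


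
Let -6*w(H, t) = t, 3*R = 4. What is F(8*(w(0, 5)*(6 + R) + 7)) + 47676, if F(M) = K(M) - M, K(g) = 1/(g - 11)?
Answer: 15015619/315 ≈ 47669.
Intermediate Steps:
R = 4/3 (R = (1/3)*4 = 4/3 ≈ 1.3333)
w(H, t) = -t/6
K(g) = 1/(-11 + g)
F(M) = 1/(-11 + M) - M
F(8*(w(0, 5)*(6 + R) + 7)) + 47676 = (1 - 8*((-1/6*5)*(6 + 4/3) + 7)*(-11 + 8*((-1/6*5)*(6 + 4/3) + 7)))/(-11 + 8*((-1/6*5)*(6 + 4/3) + 7)) + 47676 = (1 - 8*(-5/6*22/3 + 7)*(-11 + 8*(-5/6*22/3 + 7)))/(-11 + 8*(-5/6*22/3 + 7)) + 47676 = (1 - 8*(-55/9 + 7)*(-11 + 8*(-55/9 + 7)))/(-11 + 8*(-55/9 + 7)) + 47676 = (1 - 8*(8/9)*(-11 + 8*(8/9)))/(-11 + 8*(8/9)) + 47676 = (1 - 1*64/9*(-11 + 64/9))/(-11 + 64/9) + 47676 = (1 - 1*64/9*(-35/9))/(-35/9) + 47676 = -9*(1 + 2240/81)/35 + 47676 = -9/35*2321/81 + 47676 = -2321/315 + 47676 = 15015619/315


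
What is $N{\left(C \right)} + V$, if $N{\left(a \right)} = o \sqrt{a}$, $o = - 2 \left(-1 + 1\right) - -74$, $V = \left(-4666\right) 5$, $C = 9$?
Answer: $-23108$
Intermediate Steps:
$V = -23330$
$o = 74$ ($o = \left(-2\right) 0 + 74 = 0 + 74 = 74$)
$N{\left(a \right)} = 74 \sqrt{a}$
$N{\left(C \right)} + V = 74 \sqrt{9} - 23330 = 74 \cdot 3 - 23330 = 222 - 23330 = -23108$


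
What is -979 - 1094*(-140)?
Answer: 152181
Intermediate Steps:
-979 - 1094*(-140) = -979 + 153160 = 152181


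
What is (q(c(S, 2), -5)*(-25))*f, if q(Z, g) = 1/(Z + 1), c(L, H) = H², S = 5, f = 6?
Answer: -30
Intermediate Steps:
q(Z, g) = 1/(1 + Z)
(q(c(S, 2), -5)*(-25))*f = (-25/(1 + 2²))*6 = (-25/(1 + 4))*6 = (-25/5)*6 = ((⅕)*(-25))*6 = -5*6 = -30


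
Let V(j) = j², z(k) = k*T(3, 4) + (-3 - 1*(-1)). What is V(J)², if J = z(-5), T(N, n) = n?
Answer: 234256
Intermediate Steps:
z(k) = -2 + 4*k (z(k) = k*4 + (-3 - 1*(-1)) = 4*k + (-3 + 1) = 4*k - 2 = -2 + 4*k)
J = -22 (J = -2 + 4*(-5) = -2 - 20 = -22)
V(J)² = ((-22)²)² = 484² = 234256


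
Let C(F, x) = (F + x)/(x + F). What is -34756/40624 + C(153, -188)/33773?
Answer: -293443441/342998588 ≈ -0.85552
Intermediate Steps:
C(F, x) = 1 (C(F, x) = (F + x)/(F + x) = 1)
-34756/40624 + C(153, -188)/33773 = -34756/40624 + 1/33773 = -34756*1/40624 + 1*(1/33773) = -8689/10156 + 1/33773 = -293443441/342998588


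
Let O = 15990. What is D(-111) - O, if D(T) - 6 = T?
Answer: -16095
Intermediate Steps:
D(T) = 6 + T
D(-111) - O = (6 - 111) - 1*15990 = -105 - 15990 = -16095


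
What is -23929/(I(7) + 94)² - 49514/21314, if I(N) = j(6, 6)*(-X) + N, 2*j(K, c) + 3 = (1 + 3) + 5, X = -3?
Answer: -554571053/128949700 ≈ -4.3007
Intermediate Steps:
j(K, c) = 3 (j(K, c) = -3/2 + ((1 + 3) + 5)/2 = -3/2 + (4 + 5)/2 = -3/2 + (½)*9 = -3/2 + 9/2 = 3)
I(N) = 9 + N (I(N) = 3*(-1*(-3)) + N = 3*3 + N = 9 + N)
-23929/(I(7) + 94)² - 49514/21314 = -23929/((9 + 7) + 94)² - 49514/21314 = -23929/(16 + 94)² - 49514*1/21314 = -23929/(110²) - 24757/10657 = -23929/12100 - 24757/10657 = -554571053/128949700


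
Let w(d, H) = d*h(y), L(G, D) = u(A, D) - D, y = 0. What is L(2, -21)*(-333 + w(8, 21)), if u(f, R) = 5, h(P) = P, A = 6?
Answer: -8658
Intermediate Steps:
L(G, D) = 5 - D
w(d, H) = 0 (w(d, H) = d*0 = 0)
L(2, -21)*(-333 + w(8, 21)) = (5 - 1*(-21))*(-333 + 0) = (5 + 21)*(-333) = 26*(-333) = -8658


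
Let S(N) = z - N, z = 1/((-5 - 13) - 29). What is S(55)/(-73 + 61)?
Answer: 431/94 ≈ 4.5851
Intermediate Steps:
z = -1/47 (z = 1/(-18 - 29) = 1/(-47) = -1/47 ≈ -0.021277)
S(N) = -1/47 - N
S(55)/(-73 + 61) = (-1/47 - 1*55)/(-73 + 61) = (-1/47 - 55)/(-12) = -1/12*(-2586/47) = 431/94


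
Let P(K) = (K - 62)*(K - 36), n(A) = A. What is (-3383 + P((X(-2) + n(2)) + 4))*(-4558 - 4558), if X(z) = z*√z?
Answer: 15597476 - 1567952*I*√2 ≈ 1.5597e+7 - 2.2174e+6*I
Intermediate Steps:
X(z) = z^(3/2)
P(K) = (-62 + K)*(-36 + K)
(-3383 + P((X(-2) + n(2)) + 4))*(-4558 - 4558) = (-3383 + (2232 + (((-2)^(3/2) + 2) + 4)² - 98*(((-2)^(3/2) + 2) + 4)))*(-4558 - 4558) = (-3383 + (2232 + ((-2*I*√2 + 2) + 4)² - 98*((-2*I*√2 + 2) + 4)))*(-9116) = (-3383 + (2232 + ((2 - 2*I*√2) + 4)² - 98*((2 - 2*I*√2) + 4)))*(-9116) = (-3383 + (2232 + (6 - 2*I*√2)² - 98*(6 - 2*I*√2)))*(-9116) = (-3383 + (2232 + (6 - 2*I*√2)² + (-588 + 196*I*√2)))*(-9116) = (-3383 + (1644 + (6 - 2*I*√2)² + 196*I*√2))*(-9116) = (-1739 + (6 - 2*I*√2)² + 196*I*√2)*(-9116) = 15852724 - 9116*(6 - 2*I*√2)² - 1786736*I*√2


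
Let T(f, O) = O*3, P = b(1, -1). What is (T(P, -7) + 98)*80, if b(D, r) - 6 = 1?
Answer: 6160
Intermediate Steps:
b(D, r) = 7 (b(D, r) = 6 + 1 = 7)
P = 7
T(f, O) = 3*O
(T(P, -7) + 98)*80 = (3*(-7) + 98)*80 = (-21 + 98)*80 = 77*80 = 6160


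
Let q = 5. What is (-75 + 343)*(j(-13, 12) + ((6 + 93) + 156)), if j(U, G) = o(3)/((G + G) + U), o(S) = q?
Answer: 753080/11 ≈ 68462.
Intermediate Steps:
o(S) = 5
j(U, G) = 5/(U + 2*G) (j(U, G) = 5/((G + G) + U) = 5/(2*G + U) = 5/(U + 2*G))
(-75 + 343)*(j(-13, 12) + ((6 + 93) + 156)) = (-75 + 343)*(5/(-13 + 2*12) + ((6 + 93) + 156)) = 268*(5/(-13 + 24) + (99 + 156)) = 268*(5/11 + 255) = 268*(2810/11) = 753080/11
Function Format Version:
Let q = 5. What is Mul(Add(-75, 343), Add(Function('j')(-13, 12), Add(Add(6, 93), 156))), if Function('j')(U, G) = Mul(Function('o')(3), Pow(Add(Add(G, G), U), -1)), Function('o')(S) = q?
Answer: Rational(753080, 11) ≈ 68462.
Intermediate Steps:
Function('o')(S) = 5
Function('j')(U, G) = Mul(5, Pow(Add(U, Mul(2, G)), -1)) (Function('j')(U, G) = Mul(5, Pow(Add(Add(G, G), U), -1)) = Mul(5, Pow(Add(Mul(2, G), U), -1)) = Mul(5, Pow(Add(U, Mul(2, G)), -1)))
Mul(Add(-75, 343), Add(Function('j')(-13, 12), Add(Add(6, 93), 156))) = Mul(Add(-75, 343), Add(Mul(5, Pow(Add(-13, Mul(2, 12)), -1)), Add(Add(6, 93), 156))) = Mul(268, Add(Mul(5, Pow(Add(-13, 24), -1)), Add(99, 156))) = Mul(268, Add(Mul(5, Pow(11, -1)), 255)) = Mul(268, Add(Mul(5, Rational(1, 11)), 255)) = Mul(268, Add(Rational(5, 11), 255)) = Mul(268, Rational(2810, 11)) = Rational(753080, 11)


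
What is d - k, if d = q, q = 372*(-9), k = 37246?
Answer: -40594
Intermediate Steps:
q = -3348
d = -3348
d - k = -3348 - 1*37246 = -3348 - 37246 = -40594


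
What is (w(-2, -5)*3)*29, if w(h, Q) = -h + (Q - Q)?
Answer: 174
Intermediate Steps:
w(h, Q) = -h (w(h, Q) = -h + 0 = -h)
(w(-2, -5)*3)*29 = (-1*(-2)*3)*29 = (2*3)*29 = 6*29 = 174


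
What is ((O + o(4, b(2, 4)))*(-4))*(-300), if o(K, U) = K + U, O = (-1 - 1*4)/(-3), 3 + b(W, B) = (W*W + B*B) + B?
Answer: 32000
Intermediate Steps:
b(W, B) = -3 + B + B² + W² (b(W, B) = -3 + ((W*W + B*B) + B) = -3 + ((W² + B²) + B) = -3 + ((B² + W²) + B) = -3 + (B + B² + W²) = -3 + B + B² + W²)
O = 5/3 (O = (-1 - 4)*(-⅓) = -5*(-⅓) = 5/3 ≈ 1.6667)
((O + o(4, b(2, 4)))*(-4))*(-300) = ((5/3 + (4 + (-3 + 4 + 4² + 2²)))*(-4))*(-300) = ((5/3 + (4 + (-3 + 4 + 16 + 4)))*(-4))*(-300) = ((5/3 + (4 + 21))*(-4))*(-300) = ((5/3 + 25)*(-4))*(-300) = ((80/3)*(-4))*(-300) = -320/3*(-300) = 32000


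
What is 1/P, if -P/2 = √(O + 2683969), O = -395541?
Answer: -√572107/2288428 ≈ -0.00033052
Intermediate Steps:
P = -4*√572107 (P = -2*√(-395541 + 2683969) = -4*√572107 ≈ -3025.5)
1/P = 1/(-4*√572107) = -√572107/2288428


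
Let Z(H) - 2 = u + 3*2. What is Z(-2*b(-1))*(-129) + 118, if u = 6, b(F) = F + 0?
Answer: -1688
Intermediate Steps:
b(F) = F
Z(H) = 14 (Z(H) = 2 + (6 + 3*2) = 2 + (6 + 6) = 2 + 12 = 14)
Z(-2*b(-1))*(-129) + 118 = 14*(-129) + 118 = -1806 + 118 = -1688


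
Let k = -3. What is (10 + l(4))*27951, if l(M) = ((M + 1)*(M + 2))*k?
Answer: -2236080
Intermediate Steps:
l(M) = -3*(1 + M)*(2 + M) (l(M) = ((M + 1)*(M + 2))*(-3) = ((1 + M)*(2 + M))*(-3) = -3*(1 + M)*(2 + M))
(10 + l(4))*27951 = (10 + (-6 - 9*4 - 3*4**2))*27951 = (10 + (-6 - 36 - 3*16))*27951 = (10 + (-6 - 36 - 48))*27951 = (10 - 90)*27951 = -80*27951 = -2236080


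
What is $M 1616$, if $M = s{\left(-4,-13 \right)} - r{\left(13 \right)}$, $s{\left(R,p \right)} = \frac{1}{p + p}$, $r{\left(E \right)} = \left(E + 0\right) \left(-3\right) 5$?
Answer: $\frac{4095752}{13} \approx 3.1506 \cdot 10^{5}$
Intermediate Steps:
$r{\left(E \right)} = - 15 E$ ($r{\left(E \right)} = E \left(-3\right) 5 = - 3 E 5 = - 15 E$)
$s{\left(R,p \right)} = \frac{1}{2 p}$
$M = \frac{5069}{26}$ ($M = \frac{1}{2 \left(-13\right)} - \left(-15\right) 13 = \frac{1}{2} \left(- \frac{1}{13}\right) - -195 = - \frac{1}{26} + 195 = \frac{5069}{26} \approx 194.96$)
$M 1616 = \frac{5069}{26} \cdot 1616 = \frac{4095752}{13}$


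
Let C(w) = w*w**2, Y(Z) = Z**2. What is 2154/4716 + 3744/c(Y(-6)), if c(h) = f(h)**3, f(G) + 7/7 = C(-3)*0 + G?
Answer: 18334909/33699750 ≈ 0.54407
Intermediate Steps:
C(w) = w**3
f(G) = -1 + G (f(G) = -1 + ((-3)**3*0 + G) = -1 + (-27*0 + G) = -1 + (0 + G) = -1 + G)
c(h) = (-1 + h)**3
2154/4716 + 3744/c(Y(-6)) = 2154/4716 + 3744/((-1 + (-6)**2)**3) = 2154*(1/4716) + 3744/((-1 + 36)**3) = 359/786 + 3744/(35**3) = 359/786 + 3744/42875 = 18334909/33699750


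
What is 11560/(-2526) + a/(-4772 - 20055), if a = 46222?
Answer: -18352586/2850591 ≈ -6.4382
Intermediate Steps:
11560/(-2526) + a/(-4772 - 20055) = 11560/(-2526) + 46222/(-4772 - 20055) = 11560*(-1/2526) + 46222/(-24827) = -5780/1263 + 46222*(-1/24827) = -5780/1263 - 4202/2257 = -18352586/2850591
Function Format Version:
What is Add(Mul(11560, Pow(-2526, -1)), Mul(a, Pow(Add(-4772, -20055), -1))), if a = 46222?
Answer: Rational(-18352586, 2850591) ≈ -6.4382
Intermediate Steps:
Add(Mul(11560, Pow(-2526, -1)), Mul(a, Pow(Add(-4772, -20055), -1))) = Add(Mul(11560, Pow(-2526, -1)), Mul(46222, Pow(Add(-4772, -20055), -1))) = Add(Mul(11560, Rational(-1, 2526)), Mul(46222, Pow(-24827, -1))) = Add(Rational(-5780, 1263), Mul(46222, Rational(-1, 24827))) = Add(Rational(-5780, 1263), Rational(-4202, 2257)) = Rational(-18352586, 2850591)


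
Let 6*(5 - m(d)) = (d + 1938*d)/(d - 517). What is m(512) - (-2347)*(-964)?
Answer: -33441161/15 ≈ -2.2294e+6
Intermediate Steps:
m(d) = 5 - 1939*d/(6*(-517 + d)) (m(d) = 5 - (d + 1938*d)/(6*(d - 517)) = 5 - 1939*d/(6*(-517 + d)))
m(512) - (-2347)*(-964) = (-15510 - 1909*512)/(6*(-517 + 512)) - (-2347)*(-964) = (1/6)*(-15510 - 977408)/(-5) - 1*2262508 = (1/6)*(-1/5)*(-992918) - 2262508 = 496459/15 - 2262508 = -33441161/15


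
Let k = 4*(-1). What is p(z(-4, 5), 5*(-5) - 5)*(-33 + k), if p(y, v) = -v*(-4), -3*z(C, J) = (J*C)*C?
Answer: 4440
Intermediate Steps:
z(C, J) = -J*C²/3 (z(C, J) = -J*C*C/3 = -C*J*C/3 = -J*C²/3)
k = -4
p(y, v) = 4*v
p(z(-4, 5), 5*(-5) - 5)*(-33 + k) = (4*(5*(-5) - 5))*(-33 - 4) = (4*(-25 - 5))*(-37) = (4*(-30))*(-37) = -120*(-37) = 4440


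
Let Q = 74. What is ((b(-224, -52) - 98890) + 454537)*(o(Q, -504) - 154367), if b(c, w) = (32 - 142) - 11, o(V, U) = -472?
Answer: -55049290314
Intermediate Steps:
b(c, w) = -121 (b(c, w) = -110 - 11 = -121)
((b(-224, -52) - 98890) + 454537)*(o(Q, -504) - 154367) = ((-121 - 98890) + 454537)*(-472 - 154367) = (-99011 + 454537)*(-154839) = 355526*(-154839) = -55049290314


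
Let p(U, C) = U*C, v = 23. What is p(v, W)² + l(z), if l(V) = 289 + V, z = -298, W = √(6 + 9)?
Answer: 7926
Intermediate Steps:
W = √15 ≈ 3.8730
p(U, C) = C*U
p(v, W)² + l(z) = (√15*23)² + (289 - 298) = (23*√15)² - 9 = 7935 - 9 = 7926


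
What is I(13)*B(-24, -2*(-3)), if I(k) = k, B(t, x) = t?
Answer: -312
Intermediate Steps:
I(13)*B(-24, -2*(-3)) = 13*(-24) = -312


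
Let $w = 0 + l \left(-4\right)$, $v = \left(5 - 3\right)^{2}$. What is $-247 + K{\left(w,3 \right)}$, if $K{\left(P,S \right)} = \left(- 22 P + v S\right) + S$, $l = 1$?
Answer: $-144$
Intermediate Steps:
$v = 4$ ($v = 2^{2} = 4$)
$w = -4$ ($w = 0 + 1 \left(-4\right) = 0 - 4 = -4$)
$K{\left(P,S \right)} = - 22 P + 5 S$ ($K{\left(P,S \right)} = \left(- 22 P + 4 S\right) + S = - 22 P + 5 S$)
$-247 + K{\left(w,3 \right)} = -247 + \left(\left(-22\right) \left(-4\right) + 5 \cdot 3\right) = -247 + \left(88 + 15\right) = -247 + 103 = -144$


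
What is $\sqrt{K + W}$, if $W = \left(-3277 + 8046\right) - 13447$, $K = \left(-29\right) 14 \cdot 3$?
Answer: $2 i \sqrt{2474} \approx 99.479 i$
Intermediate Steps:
$K = -1218$ ($K = \left(-406\right) 3 = -1218$)
$W = -8678$ ($W = 4769 - 13447 = -8678$)
$\sqrt{K + W} = \sqrt{-1218 - 8678} = \sqrt{-9896} = 2 i \sqrt{2474}$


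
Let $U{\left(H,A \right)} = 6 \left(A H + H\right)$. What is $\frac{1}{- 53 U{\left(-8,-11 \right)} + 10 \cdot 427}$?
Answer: $- \frac{1}{21170} \approx -4.7237 \cdot 10^{-5}$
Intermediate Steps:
$U{\left(H,A \right)} = 6 H + 6 A H$ ($U{\left(H,A \right)} = 6 \left(H + A H\right) = 6 H + 6 A H$)
$\frac{1}{- 53 U{\left(-8,-11 \right)} + 10 \cdot 427} = \frac{1}{- 53 \cdot 6 \left(-8\right) \left(1 - 11\right) + 10 \cdot 427} = \frac{1}{- 53 \cdot 6 \left(-8\right) \left(-10\right) + 4270} = \frac{1}{\left(-53\right) 480 + 4270} = \frac{1}{-25440 + 4270} = \frac{1}{-21170} = - \frac{1}{21170}$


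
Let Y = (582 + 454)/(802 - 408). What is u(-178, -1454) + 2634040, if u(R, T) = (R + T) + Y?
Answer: 518584894/197 ≈ 2.6324e+6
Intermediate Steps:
Y = 518/197 (Y = 1036/394 = 1036*(1/394) = 518/197 ≈ 2.6294)
u(R, T) = 518/197 + R + T (u(R, T) = (R + T) + 518/197 = 518/197 + R + T)
u(-178, -1454) + 2634040 = (518/197 - 178 - 1454) + 2634040 = -320986/197 + 2634040 = 518584894/197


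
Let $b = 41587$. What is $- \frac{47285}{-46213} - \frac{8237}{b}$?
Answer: $\frac{1585784814}{1921860031} \approx 0.82513$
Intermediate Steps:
$- \frac{47285}{-46213} - \frac{8237}{b} = - \frac{47285}{-46213} - \frac{8237}{41587} = \left(-47285\right) \left(- \frac{1}{46213}\right) - \frac{8237}{41587} = \frac{47285}{46213} - \frac{8237}{41587} = \frac{1585784814}{1921860031}$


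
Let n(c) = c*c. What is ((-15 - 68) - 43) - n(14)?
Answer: -322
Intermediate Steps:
n(c) = c²
((-15 - 68) - 43) - n(14) = ((-15 - 68) - 43) - 1*14² = (-83 - 43) - 1*196 = -126 - 196 = -322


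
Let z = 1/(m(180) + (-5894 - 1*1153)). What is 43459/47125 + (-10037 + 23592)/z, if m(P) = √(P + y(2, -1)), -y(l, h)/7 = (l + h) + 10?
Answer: -346267554782/3625 + 13555*√103 ≈ -9.5385e+7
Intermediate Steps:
y(l, h) = -70 - 7*h - 7*l (y(l, h) = -7*((l + h) + 10) = -7*((h + l) + 10) = -7*(10 + h + l) = -70 - 7*h - 7*l)
m(P) = √(-77 + P) (m(P) = √(P + (-70 - 7*(-1) - 7*2)) = √(P + (-70 + 7 - 14)) = √(P - 77) = √(-77 + P))
z = 1/(-7047 + √103) (z = 1/(√(-77 + 180) + (-5894 - 1*1153)) = 1/(√103 + (-5894 - 1153)) = 1/(√103 - 7047) = 1/(-7047 + √103) ≈ -0.00014211)
43459/47125 + (-10037 + 23592)/z = 43459/47125 + (-10037 + 23592)/(-7047/49660106 - √103/49660106) = 43459*(1/47125) + 13555/(-7047/49660106 - √103/49660106) = 3343/3625 + 13555/(-7047/49660106 - √103/49660106)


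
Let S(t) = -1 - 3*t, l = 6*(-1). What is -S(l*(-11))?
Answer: 199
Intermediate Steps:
l = -6
-S(l*(-11)) = -(-1 - (-18)*(-11)) = -(-1 - 3*66) = -(-1 - 198) = -1*(-199) = 199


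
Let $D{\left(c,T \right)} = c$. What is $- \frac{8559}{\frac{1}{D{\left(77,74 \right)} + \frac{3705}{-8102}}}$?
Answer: $- \frac{5307855291}{8102} \approx -6.5513 \cdot 10^{5}$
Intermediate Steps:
$- \frac{8559}{\frac{1}{D{\left(77,74 \right)} + \frac{3705}{-8102}}} = - \frac{8559}{\frac{1}{77 + \frac{3705}{-8102}}} = - \frac{8559}{\frac{1}{77 + 3705 \left(- \frac{1}{8102}\right)}} = - \frac{8559}{\frac{1}{77 - \frac{3705}{8102}}} = - \frac{8559}{\frac{1}{\frac{620149}{8102}}} = - \frac{8559}{\frac{8102}{620149}} = \left(-8559\right) \frac{620149}{8102} = - \frac{5307855291}{8102}$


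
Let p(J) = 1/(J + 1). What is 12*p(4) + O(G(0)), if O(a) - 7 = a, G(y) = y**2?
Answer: 47/5 ≈ 9.4000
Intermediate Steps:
O(a) = 7 + a
p(J) = 1/(1 + J)
12*p(4) + O(G(0)) = 12/(1 + 4) + (7 + 0**2) = 12/5 + (7 + 0) = 12*(1/5) + 7 = 12/5 + 7 = 47/5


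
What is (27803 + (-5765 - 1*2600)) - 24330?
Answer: -4892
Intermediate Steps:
(27803 + (-5765 - 1*2600)) - 24330 = (27803 + (-5765 - 2600)) - 24330 = (27803 - 8365) - 24330 = 19438 - 24330 = -4892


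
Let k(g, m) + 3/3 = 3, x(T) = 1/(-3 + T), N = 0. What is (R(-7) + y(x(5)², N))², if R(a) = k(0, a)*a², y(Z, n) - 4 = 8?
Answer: 12100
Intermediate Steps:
k(g, m) = 2 (k(g, m) = -1 + 3 = 2)
y(Z, n) = 12 (y(Z, n) = 4 + 8 = 12)
R(a) = 2*a²
(R(-7) + y(x(5)², N))² = (2*(-7)² + 12)² = (2*49 + 12)² = (98 + 12)² = 110² = 12100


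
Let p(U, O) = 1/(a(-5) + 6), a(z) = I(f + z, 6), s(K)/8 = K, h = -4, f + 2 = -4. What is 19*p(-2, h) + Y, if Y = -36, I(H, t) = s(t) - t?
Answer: -1709/48 ≈ -35.604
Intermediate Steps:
f = -6 (f = -2 - 4 = -6)
s(K) = 8*K
I(H, t) = 7*t (I(H, t) = 8*t - t = 7*t)
a(z) = 42 (a(z) = 7*6 = 42)
p(U, O) = 1/48 (p(U, O) = 1/(42 + 6) = 1/48)
19*p(-2, h) + Y = 19*(1/48) - 36 = 19/48 - 36 = -1709/48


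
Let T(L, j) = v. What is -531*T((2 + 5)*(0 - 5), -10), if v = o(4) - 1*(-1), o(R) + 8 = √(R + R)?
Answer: 3717 - 1062*√2 ≈ 2215.1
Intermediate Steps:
o(R) = -8 + √2*√R (o(R) = -8 + √(R + R) = -8 + √(2*R) = -8 + √2*√R)
v = -7 + 2*√2 (v = (-8 + √2*√4) - 1*(-1) = (-8 + √2*2) + 1 = (-8 + 2*√2) + 1 = -7 + 2*√2 ≈ -4.1716)
T(L, j) = -7 + 2*√2
-531*T((2 + 5)*(0 - 5), -10) = -531*(-7 + 2*√2) = 3717 - 1062*√2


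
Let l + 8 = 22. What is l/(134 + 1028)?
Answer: 1/83 ≈ 0.012048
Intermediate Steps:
l = 14 (l = -8 + 22 = 14)
l/(134 + 1028) = 14/(134 + 1028) = 14/1162 = 14*(1/1162) = 1/83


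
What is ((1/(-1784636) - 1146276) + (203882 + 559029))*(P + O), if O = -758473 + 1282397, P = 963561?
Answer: -1017688120455035385/1784636 ≈ -5.7025e+11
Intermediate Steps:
O = 523924
((1/(-1784636) - 1146276) + (203882 + 559029))*(P + O) = ((1/(-1784636) - 1146276) + (203882 + 559029))*(963561 + 523924) = ((-1/1784636 - 1146276) + 762911)*1487485 = (-2045685415537/1784636 + 762911)*1487485 = -684166980141/1784636*1487485 = -1017688120455035385/1784636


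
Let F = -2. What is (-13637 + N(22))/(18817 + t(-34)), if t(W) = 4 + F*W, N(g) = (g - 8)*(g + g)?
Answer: -13021/18889 ≈ -0.68934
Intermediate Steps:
N(g) = 2*g*(-8 + g) (N(g) = (-8 + g)*(2*g) = 2*g*(-8 + g))
t(W) = 4 - 2*W
(-13637 + N(22))/(18817 + t(-34)) = (-13637 + 2*22*(-8 + 22))/(18817 + (4 - 2*(-34))) = (-13637 + 2*22*14)/(18817 + (4 + 68)) = (-13637 + 616)/(18817 + 72) = -13021/18889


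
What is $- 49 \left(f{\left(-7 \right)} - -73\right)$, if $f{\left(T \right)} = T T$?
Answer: $-5978$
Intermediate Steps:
$f{\left(T \right)} = T^{2}$
$- 49 \left(f{\left(-7 \right)} - -73\right) = - 49 \left(\left(-7\right)^{2} - -73\right) = - 49 \left(49 + 73\right) = \left(-49\right) 122 = -5978$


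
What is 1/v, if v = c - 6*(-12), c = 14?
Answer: 1/86 ≈ 0.011628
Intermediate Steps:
v = 86 (v = 14 - 6*(-12) = 14 + 72 = 86)
1/v = 1/86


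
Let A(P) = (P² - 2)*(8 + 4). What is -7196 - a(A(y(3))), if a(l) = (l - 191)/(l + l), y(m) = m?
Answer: -1208821/168 ≈ -7195.4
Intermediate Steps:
A(P) = -24 + 12*P² (A(P) = (-2 + P²)*12 = -24 + 12*P²)
a(l) = (-191 + l)/(2*l) (a(l) = (-191 + l)/((2*l)) = (-191 + l)*(1/(2*l)) = (-191 + l)/(2*l))
-7196 - a(A(y(3))) = -7196 - (-191 + (-24 + 12*3²))/(2*(-24 + 12*3²)) = -7196 - (-191 + (-24 + 12*9))/(2*(-24 + 12*9)) = -7196 - (-191 + (-24 + 108))/(2*(-24 + 108)) = -7196 - (-191 + 84)/(2*84) = -7196 - (-107)/(2*84) = -7196 - 1*(-107/168) = -7196 + 107/168 = -1208821/168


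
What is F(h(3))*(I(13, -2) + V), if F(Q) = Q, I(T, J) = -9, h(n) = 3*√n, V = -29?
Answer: -114*√3 ≈ -197.45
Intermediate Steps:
F(h(3))*(I(13, -2) + V) = (3*√3)*(-9 - 29) = (3*√3)*(-38) = -114*√3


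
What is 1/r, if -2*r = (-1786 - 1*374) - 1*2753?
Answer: 2/4913 ≈ 0.00040708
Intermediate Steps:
r = 4913/2 (r = -((-1786 - 1*374) - 1*2753)/2 = -((-1786 - 374) - 2753)/2 = -(-2160 - 2753)/2 = -½*(-4913) = 4913/2 ≈ 2456.5)
1/r = 1/(4913/2) = 2/4913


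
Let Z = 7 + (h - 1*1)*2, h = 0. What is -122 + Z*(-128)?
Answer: -762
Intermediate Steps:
Z = 5 (Z = 7 + (0 - 1*1)*2 = 7 + (0 - 1)*2 = 7 - 1*2 = 7 - 2 = 5)
-122 + Z*(-128) = -122 + 5*(-128) = -122 - 640 = -762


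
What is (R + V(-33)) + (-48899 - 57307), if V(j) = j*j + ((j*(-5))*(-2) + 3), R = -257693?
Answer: -363137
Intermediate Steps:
V(j) = 3 + j² + 10*j (V(j) = j² + (-5*j*(-2) + 3) = j² + (10*j + 3) = j² + (3 + 10*j) = 3 + j² + 10*j)
(R + V(-33)) + (-48899 - 57307) = (-257693 + (3 + (-33)² + 10*(-33))) + (-48899 - 57307) = (-257693 + (3 + 1089 - 330)) - 106206 = (-257693 + 762) - 106206 = -256931 - 106206 = -363137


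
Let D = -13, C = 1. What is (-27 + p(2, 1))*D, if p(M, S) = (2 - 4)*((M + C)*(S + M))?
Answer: 585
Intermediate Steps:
p(M, S) = -2*(1 + M)*(M + S) (p(M, S) = (2 - 4)*((M + 1)*(S + M)) = -2*(1 + M)*(M + S))
(-27 + p(2, 1))*D = (-27 + (-2*2 - 2*1 - 2*2**2 - 2*2*1))*(-13) = (-27 + (-4 - 2 - 2*4 - 4))*(-13) = (-27 + (-4 - 2 - 8 - 4))*(-13) = (-27 - 18)*(-13) = -45*(-13) = 585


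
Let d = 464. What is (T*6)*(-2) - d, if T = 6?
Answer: -536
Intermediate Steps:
(T*6)*(-2) - d = (6*6)*(-2) - 1*464 = 36*(-2) - 464 = -72 - 464 = -536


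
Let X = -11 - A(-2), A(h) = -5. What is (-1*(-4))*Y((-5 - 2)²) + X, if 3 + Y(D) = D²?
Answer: 9586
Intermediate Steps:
Y(D) = -3 + D²
X = -6 (X = -11 - 1*(-5) = -11 + 5 = -6)
(-1*(-4))*Y((-5 - 2)²) + X = (-1*(-4))*(-3 + ((-5 - 2)²)²) - 6 = 4*(-3 + ((-7)²)²) - 6 = 4*(-3 + 49²) - 6 = 4*(-3 + 2401) - 6 = 4*2398 - 6 = 9592 - 6 = 9586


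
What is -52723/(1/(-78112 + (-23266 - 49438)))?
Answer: 7951471968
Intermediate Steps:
-52723/(1/(-78112 + (-23266 - 49438))) = -52723/(1/(-78112 - 72704)) = -52723/(1/(-150816)) = -52723/(-1/150816) = -52723*(-150816) = 7951471968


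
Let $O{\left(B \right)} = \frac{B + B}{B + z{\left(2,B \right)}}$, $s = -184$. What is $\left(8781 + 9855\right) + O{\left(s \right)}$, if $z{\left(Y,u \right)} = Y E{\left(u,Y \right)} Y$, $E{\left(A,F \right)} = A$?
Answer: $\frac{93182}{5} \approx 18636.0$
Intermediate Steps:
$z{\left(Y,u \right)} = u Y^{2}$ ($z{\left(Y,u \right)} = Y u Y = u Y^{2}$)
$O{\left(B \right)} = \frac{2}{5}$ ($O{\left(B \right)} = \frac{B + B}{B + B 2^{2}} = \frac{2 B}{B + B 4} = \frac{2 B}{B + 4 B} = \frac{2 B}{5 B} = 2 B \frac{1}{5 B} = \frac{2}{5}$)
$\left(8781 + 9855\right) + O{\left(s \right)} = \left(8781 + 9855\right) + \frac{2}{5} = 18636 + \frac{2}{5} = \frac{93182}{5}$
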